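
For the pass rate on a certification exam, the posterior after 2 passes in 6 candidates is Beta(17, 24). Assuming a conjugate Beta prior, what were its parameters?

Beta(15, 20)

Under Beta–binomial conjugacy the posterior parameters are (a+s, b+f).
Subtract the data counts: 17−2=15, 24−4=20.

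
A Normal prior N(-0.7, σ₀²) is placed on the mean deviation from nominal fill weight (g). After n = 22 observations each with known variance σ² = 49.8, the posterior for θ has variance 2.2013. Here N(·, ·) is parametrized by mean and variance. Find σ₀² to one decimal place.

σ₀² = 79.9

Posterior precision equals prior precision plus data precision: 1/σ_n² = 1/σ₀² + n/σ².
So 1/σ₀² = 1/2.2013 − 22/49.8 = 0.454277 − 0.441767 = 0.012510.
Hence σ₀² = 1/0.012510 ≈ 79.9.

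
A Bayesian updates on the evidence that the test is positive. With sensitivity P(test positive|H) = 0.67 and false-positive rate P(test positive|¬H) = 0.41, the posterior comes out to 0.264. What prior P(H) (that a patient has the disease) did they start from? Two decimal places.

Bayes' rule in odds form gives O(H|E) = O(H)·[P(E|H)/P(E|¬H)], hence O(H) = O(H|E)/LR.
Posterior odds = 0.264/(1−0.264) = 0.3587. LR = 0.67/0.41 = 1.6341.
Prior odds = 0.3587/1.6341 = 0.2195, so P(H) = 0.2195/(1+0.2195) ≈ 0.18.

P(H) = 0.18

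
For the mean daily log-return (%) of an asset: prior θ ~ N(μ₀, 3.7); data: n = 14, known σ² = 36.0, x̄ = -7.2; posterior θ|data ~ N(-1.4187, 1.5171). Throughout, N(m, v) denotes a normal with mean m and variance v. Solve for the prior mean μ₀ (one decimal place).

The posterior mean is a precision-weighted average: μ_n = (τ₀μ₀ + τ_data·x̄)/(τ₀+τ_data), with τ₀=1/σ₀² and τ_data=n/σ².
Here τ₀ = 1/3.7 = 0.270270 and τ_data = 14/36.0 = 0.388889, so τ_n = 0.659159.
Rearranging for μ₀: μ₀ = (μ_n·τ_n − τ_data·x̄)/τ₀ = (-1.4187·0.659159 − 0.388889·-7.2) / 0.270270 = 1.864852/0.270270 ≈ 6.9.

μ₀ = 6.9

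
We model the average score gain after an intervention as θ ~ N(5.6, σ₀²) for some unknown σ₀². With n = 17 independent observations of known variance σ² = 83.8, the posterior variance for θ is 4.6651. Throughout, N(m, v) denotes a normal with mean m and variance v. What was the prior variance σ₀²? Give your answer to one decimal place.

Posterior precision equals prior precision plus data precision: 1/σ_n² = 1/σ₀² + n/σ².
So 1/σ₀² = 1/4.6651 − 17/83.8 = 0.214358 − 0.202864 = 0.011494.
Hence σ₀² = 1/0.011494 ≈ 87.0.

σ₀² = 87.0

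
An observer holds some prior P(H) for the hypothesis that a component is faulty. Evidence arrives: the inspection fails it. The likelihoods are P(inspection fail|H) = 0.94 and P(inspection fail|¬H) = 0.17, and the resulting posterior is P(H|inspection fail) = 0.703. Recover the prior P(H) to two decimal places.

In odds form, posterior odds = prior odds × likelihood ratio, so prior odds = posterior odds ÷ LR.
Posterior odds = 0.703/(1−0.703) = 2.3670. LR = 0.94/0.17 = 5.5294.
Prior odds = 2.3670/5.5294 = 0.4281, so P(H) = 0.4281/(1+0.4281) ≈ 0.30.

P(H) = 0.30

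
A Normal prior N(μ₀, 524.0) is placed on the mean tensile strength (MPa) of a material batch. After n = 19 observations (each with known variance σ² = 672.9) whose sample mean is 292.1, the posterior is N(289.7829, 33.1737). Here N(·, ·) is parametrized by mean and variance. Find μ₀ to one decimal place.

μ₀ = 255.5

With known observation variance, the Normal–Normal posterior has precision τ_n = τ₀ + n/σ² and mean μ_n = (τ₀μ₀ + (n/σ²)x̄)/τ_n.
Here τ₀ = 1/524.0 = 0.001908 and τ_data = 19/672.9 = 0.028236, so τ_n = 0.030144.
Rearranging for μ₀: μ₀ = (μ_n·τ_n − τ_data·x̄)/τ₀ = (289.7829·0.030144 − 0.028236·292.1) / 0.001908 = 0.487480/0.001908 ≈ 255.5.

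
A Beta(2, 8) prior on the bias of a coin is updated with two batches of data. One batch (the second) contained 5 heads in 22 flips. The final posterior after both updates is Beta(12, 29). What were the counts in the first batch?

5 heads and 4 tails

Sequential conjugate updates are equivalent to a single update on the pooled data, so total successes = posterior α − prior α and total failures = posterior β − prior β.
Total across both batches: 12−2=10 heads, 29−8=21 tails.
Subtract the second batch: 10−5=5 heads and 21−17=4 tails.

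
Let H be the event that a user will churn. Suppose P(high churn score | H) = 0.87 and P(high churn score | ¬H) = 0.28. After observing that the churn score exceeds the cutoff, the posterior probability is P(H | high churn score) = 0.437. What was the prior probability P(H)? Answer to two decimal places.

P(H) = 0.20

In odds form, posterior odds = prior odds × likelihood ratio, so prior odds = posterior odds ÷ LR.
Posterior odds = 0.437/(1−0.437) = 0.7762. LR = 0.87/0.28 = 3.1071.
Prior odds = 0.7762/3.1071 = 0.2498, so P(H) = 0.2498/(1+0.2498) ≈ 0.20.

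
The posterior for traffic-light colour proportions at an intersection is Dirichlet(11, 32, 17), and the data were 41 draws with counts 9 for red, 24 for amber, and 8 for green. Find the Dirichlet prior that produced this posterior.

Dirichlet(2, 8, 9)

For a Dirichlet(α) prior with multinomial counts c, the posterior is Dirichlet(α + c) componentwise.
Subtract each count from the matching posterior parameter: 11−9=2, 32−24=8, 17−8=9.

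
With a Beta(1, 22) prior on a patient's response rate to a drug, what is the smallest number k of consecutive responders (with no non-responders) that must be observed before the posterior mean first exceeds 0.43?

After k responders and 0 non-responders the posterior is Beta(1+k, 22), with mean (1+k)/(1+22+k).
Set (1+k)/(23+k) > 0.43 and solve: k > (0.43·23 − 1)/(1 − 0.43) = 15.596.
The smallest integer exceeding 15.596 is 16, and checking k=16: (17)/(39) = 0.4359 > 0.43.

k = 16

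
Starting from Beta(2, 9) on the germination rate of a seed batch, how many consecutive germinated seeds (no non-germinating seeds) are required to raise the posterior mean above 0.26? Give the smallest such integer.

k = 2

After k germinated seeds and 0 non-germinating seeds the posterior is Beta(2+k, 9), with mean (2+k)/(2+9+k).
Set (2+k)/(11+k) > 0.26 and solve: k > (0.26·11 − 2)/(1 − 0.26) = 1.162.
The smallest integer exceeding 1.162 is 2, and checking k=2: (4)/(13) = 0.3077 > 0.26.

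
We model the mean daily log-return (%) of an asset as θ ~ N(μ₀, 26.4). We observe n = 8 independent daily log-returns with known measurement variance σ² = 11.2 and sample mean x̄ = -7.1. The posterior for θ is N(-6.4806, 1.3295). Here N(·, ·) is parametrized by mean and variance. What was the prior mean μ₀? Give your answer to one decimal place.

With known observation variance, the Normal–Normal posterior has precision τ_n = τ₀ + n/σ² and mean μ_n = (τ₀μ₀ + (n/σ²)x̄)/τ_n.
Here τ₀ = 1/26.4 = 0.037879 and τ_data = 8/11.2 = 0.714286, so τ_n = 0.752165.
Rearranging for μ₀: μ₀ = (μ_n·τ_n − τ_data·x̄)/τ₀ = (-6.4806·0.752165 − 0.714286·-7.1) / 0.037879 = 0.196950/0.037879 ≈ 5.2.

μ₀ = 5.2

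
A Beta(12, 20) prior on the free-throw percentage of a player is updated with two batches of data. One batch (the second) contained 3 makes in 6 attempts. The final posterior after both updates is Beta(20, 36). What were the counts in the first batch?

5 makes and 13 misses

Sequential conjugate updates are equivalent to a single update on the pooled data, so total successes = posterior α − prior α and total failures = posterior β − prior β.
Total across both batches: 20−12=8 makes, 36−20=16 misses.
Subtract the second batch: 8−3=5 makes and 16−3=13 misses.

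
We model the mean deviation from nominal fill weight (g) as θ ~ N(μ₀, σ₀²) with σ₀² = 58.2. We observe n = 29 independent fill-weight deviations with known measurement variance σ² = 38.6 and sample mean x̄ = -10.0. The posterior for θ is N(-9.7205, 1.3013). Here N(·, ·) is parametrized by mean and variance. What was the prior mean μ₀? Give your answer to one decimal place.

μ₀ = 2.5

With known observation variance, the Normal–Normal posterior has precision τ_n = τ₀ + n/σ² and mean μ_n = (τ₀μ₀ + (n/σ²)x̄)/τ_n.
Here τ₀ = 1/58.2 = 0.017182 and τ_data = 29/38.6 = 0.751295, so τ_n = 0.768477.
Rearranging for μ₀: μ₀ = (μ_n·τ_n − τ_data·x̄)/τ₀ = (-9.7205·0.768477 − 0.751295·-10.0) / 0.017182 = 0.042969/0.017182 ≈ 2.5.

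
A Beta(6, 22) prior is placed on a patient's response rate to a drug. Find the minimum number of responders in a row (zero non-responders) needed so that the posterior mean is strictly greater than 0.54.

After k responders and 0 non-responders the posterior is Beta(6+k, 22), with mean (6+k)/(6+22+k).
Set (6+k)/(28+k) > 0.54 and solve: k > (0.54·28 − 6)/(1 − 0.54) = 19.826.
The smallest integer exceeding 19.826 is 20, and checking k=20: (26)/(48) = 0.5417 > 0.54.

k = 20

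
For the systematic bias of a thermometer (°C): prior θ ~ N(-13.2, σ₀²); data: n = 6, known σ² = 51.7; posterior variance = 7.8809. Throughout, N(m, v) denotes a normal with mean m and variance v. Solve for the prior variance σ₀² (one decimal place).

Posterior precision equals prior precision plus data precision: 1/σ_n² = 1/σ₀² + n/σ².
So 1/σ₀² = 1/7.8809 − 6/51.7 = 0.126889 − 0.116054 = 0.010835.
Hence σ₀² = 1/0.010835 ≈ 92.3.

σ₀² = 92.3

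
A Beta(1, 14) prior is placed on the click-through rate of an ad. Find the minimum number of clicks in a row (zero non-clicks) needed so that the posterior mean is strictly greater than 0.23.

k = 4

After k clicks and 0 non-clicks the posterior is Beta(1+k, 14), with mean (1+k)/(1+14+k).
Set (1+k)/(15+k) > 0.23 and solve: k > (0.23·15 − 1)/(1 − 0.23) = 3.182.
The smallest integer exceeding 3.182 is 4, and checking k=4: (5)/(19) = 0.2632 > 0.23.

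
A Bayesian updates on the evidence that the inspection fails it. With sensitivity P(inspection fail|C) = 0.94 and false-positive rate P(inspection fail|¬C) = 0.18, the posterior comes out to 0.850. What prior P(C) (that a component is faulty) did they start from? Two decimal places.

P(C) = 0.52

In odds form, posterior odds = prior odds × likelihood ratio, so prior odds = posterior odds ÷ LR.
Posterior odds = 0.850/(1−0.850) = 5.6667. LR = 0.94/0.18 = 5.2222.
Prior odds = 5.6667/5.2222 = 1.0851, so P(C) = 1.0851/(1+1.0851) ≈ 0.52.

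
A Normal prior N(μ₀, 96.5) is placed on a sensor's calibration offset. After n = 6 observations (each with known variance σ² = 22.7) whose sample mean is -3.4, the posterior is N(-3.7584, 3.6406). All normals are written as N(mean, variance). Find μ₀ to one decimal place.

μ₀ = -12.9

The posterior mean is a precision-weighted average: μ_n = (τ₀μ₀ + τ_data·x̄)/(τ₀+τ_data), with τ₀=1/σ₀² and τ_data=n/σ².
Here τ₀ = 1/96.5 = 0.010363 and τ_data = 6/22.7 = 0.264317, so τ_n = 0.274680.
Rearranging for μ₀: μ₀ = (μ_n·τ_n − τ_data·x̄)/τ₀ = (-3.7584·0.274680 − 0.264317·-3.4) / 0.010363 = -0.133680/0.010363 ≈ -12.9.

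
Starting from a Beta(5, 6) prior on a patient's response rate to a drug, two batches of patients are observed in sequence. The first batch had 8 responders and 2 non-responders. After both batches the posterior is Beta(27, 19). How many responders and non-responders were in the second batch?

Sequential conjugate updates are equivalent to a single update on the pooled data, so total successes = posterior α − prior α and total failures = posterior β − prior β.
Total across both batches: 27−5=22 responders, 19−6=13 non-responders.
Subtract the first batch: 22−8=14 responders and 13−2=11 non-responders.

14 responders and 11 non-responders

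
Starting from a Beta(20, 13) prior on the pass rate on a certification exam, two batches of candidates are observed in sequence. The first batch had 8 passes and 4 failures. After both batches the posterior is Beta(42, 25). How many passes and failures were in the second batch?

14 passes and 8 failures

Because Beta–binomial updating is additive in the counts, the combined data contributed (α_post−α_prior, β_post−β_prior) successes and failures.
Total across both batches: 42−20=22 passes, 25−13=12 failures.
Subtract the first batch: 22−8=14 passes and 12−4=8 failures.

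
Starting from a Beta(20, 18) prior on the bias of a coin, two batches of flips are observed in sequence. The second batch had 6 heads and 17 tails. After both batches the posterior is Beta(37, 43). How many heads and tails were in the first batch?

11 heads and 8 tails

Sequential conjugate updates are equivalent to a single update on the pooled data, so total successes = posterior α − prior α and total failures = posterior β − prior β.
Total across both batches: 37−20=17 heads, 43−18=25 tails.
Subtract the second batch: 17−6=11 heads and 25−17=8 tails.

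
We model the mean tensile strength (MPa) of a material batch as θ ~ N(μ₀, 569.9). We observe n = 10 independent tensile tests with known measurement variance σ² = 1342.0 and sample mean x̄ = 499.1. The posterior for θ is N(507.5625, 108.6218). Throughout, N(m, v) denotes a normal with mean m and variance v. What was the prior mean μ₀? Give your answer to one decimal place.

With known observation variance, the Normal–Normal posterior has precision τ_n = τ₀ + n/σ² and mean μ_n = (τ₀μ₀ + (n/σ²)x̄)/τ_n.
Here τ₀ = 1/569.9 = 0.001755 and τ_data = 10/1342.0 = 0.007452, so τ_n = 0.009207.
Rearranging for μ₀: μ₀ = (μ_n·τ_n − τ_data·x̄)/τ₀ = (507.5625·0.009207 − 0.007452·499.1) / 0.001755 = 0.953835/0.001755 ≈ 543.5.

μ₀ = 543.5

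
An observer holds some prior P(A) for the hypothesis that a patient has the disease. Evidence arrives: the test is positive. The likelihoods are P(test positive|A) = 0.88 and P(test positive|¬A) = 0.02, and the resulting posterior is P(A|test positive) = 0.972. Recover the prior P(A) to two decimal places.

In odds form, posterior odds = prior odds × likelihood ratio, so prior odds = posterior odds ÷ LR.
Posterior odds = 0.972/(1−0.972) = 34.7143. LR = 0.88/0.02 = 44.0000.
Prior odds = 34.7143/44.0000 = 0.7890, so P(A) = 0.7890/(1+0.7890) ≈ 0.44.

P(A) = 0.44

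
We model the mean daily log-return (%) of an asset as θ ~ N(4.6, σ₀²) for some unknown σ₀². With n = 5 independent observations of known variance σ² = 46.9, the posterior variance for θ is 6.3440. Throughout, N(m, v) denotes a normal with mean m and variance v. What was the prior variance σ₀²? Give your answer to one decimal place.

For the Normal–Normal model with known σ², precisions add: τ_n = τ₀ + n/σ².
So 1/σ₀² = 1/6.3440 − 5/46.9 = 0.157629 − 0.106610 = 0.051019.
Hence σ₀² = 1/0.051019 ≈ 19.6.

σ₀² = 19.6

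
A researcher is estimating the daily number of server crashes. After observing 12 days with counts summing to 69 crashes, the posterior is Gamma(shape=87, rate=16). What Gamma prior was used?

Gamma–Poisson conjugacy: posterior shape = α + Σxᵢ, posterior rate = β + n.
So α = 87 − 69 = 18 and β = 16 − 12 = 4.

Gamma(shape=18, rate=4)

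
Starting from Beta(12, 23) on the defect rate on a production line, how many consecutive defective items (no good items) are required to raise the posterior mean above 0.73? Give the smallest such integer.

k = 51

After k defective items and 0 good items the posterior is Beta(12+k, 23), with mean (12+k)/(12+23+k).
Set (12+k)/(35+k) > 0.73 and solve: k > (0.73·35 − 12)/(1 − 0.73) = 50.185.
The smallest integer exceeding 50.185 is 51, and checking k=51: (63)/(86) = 0.7326 > 0.73.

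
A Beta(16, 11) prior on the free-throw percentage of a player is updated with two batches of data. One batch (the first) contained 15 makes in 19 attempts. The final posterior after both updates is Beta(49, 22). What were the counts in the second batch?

Because Beta–binomial updating is additive in the counts, the combined data contributed (α_post−α_prior, β_post−β_prior) successes and failures.
Total across both batches: 49−16=33 makes, 22−11=11 misses.
Subtract the first batch: 33−15=18 makes and 11−4=7 misses.

18 makes and 7 misses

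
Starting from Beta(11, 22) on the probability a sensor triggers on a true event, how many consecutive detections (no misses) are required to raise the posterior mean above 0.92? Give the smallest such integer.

k = 243

After k detections and 0 misses the posterior is Beta(11+k, 22), with mean (11+k)/(11+22+k).
Set (11+k)/(33+k) > 0.92 and solve: k > (0.92·33 − 11)/(1 − 0.92) = 242.000.
The smallest integer exceeding 242.000 is 243, and checking k=243: (254)/(276) = 0.9203 > 0.92.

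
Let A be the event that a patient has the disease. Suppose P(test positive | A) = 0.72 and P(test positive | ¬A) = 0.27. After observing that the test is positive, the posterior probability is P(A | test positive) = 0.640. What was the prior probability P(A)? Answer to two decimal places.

P(A) = 0.40

In odds form, posterior odds = prior odds × likelihood ratio, so prior odds = posterior odds ÷ LR.
Posterior odds = 0.640/(1−0.640) = 1.7778. LR = 0.72/0.27 = 2.6667.
Prior odds = 1.7778/2.6667 = 0.6667, so P(A) = 0.6667/(1+0.6667) ≈ 0.40.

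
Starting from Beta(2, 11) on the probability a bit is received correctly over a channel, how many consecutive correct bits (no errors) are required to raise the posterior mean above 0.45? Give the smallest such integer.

k = 8

After k correct bits and 0 errors the posterior is Beta(2+k, 11), with mean (2+k)/(2+11+k).
Set (2+k)/(13+k) > 0.45 and solve: k > (0.45·13 − 2)/(1 − 0.45) = 7.000.
The smallest integer exceeding 7.000 is 8.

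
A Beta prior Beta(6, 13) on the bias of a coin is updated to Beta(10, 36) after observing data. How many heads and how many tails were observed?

Under Beta–binomial conjugacy the posterior parameters are (α+s, β+f).
So s = 10 − 6 = 4 and f = 36 − 13 = 23.

4 heads and 23 tails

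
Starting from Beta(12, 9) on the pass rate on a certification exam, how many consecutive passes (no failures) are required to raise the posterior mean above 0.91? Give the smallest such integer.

k = 80

After k passes and 0 failures the posterior is Beta(12+k, 9), with mean (12+k)/(12+9+k).
Set (12+k)/(21+k) > 0.91 and solve: k > (0.91·21 − 12)/(1 − 0.91) = 79.000.
The smallest integer exceeding 79.000 is 80, and checking k=80: (92)/(101) = 0.9109 > 0.91.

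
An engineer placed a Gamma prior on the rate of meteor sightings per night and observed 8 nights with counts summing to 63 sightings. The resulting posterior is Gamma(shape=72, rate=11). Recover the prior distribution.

A Gamma(α, β) prior (rate parametrization) on a Poisson rate with n observations summing to S gives posterior Gamma(α+S, β+n).
So α = 72 − 63 = 9 and β = 11 − 8 = 3.

Gamma(shape=9, rate=3)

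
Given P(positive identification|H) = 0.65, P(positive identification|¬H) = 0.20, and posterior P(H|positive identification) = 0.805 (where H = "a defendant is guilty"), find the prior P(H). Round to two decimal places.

P(H) = 0.56

Bayes' rule in odds form gives O(H|E) = O(H)·[P(E|H)/P(E|¬H)], hence O(H) = O(H|E)/LR.
Posterior odds = 0.805/(1−0.805) = 4.1282. LR = 0.65/0.20 = 3.2500.
Prior odds = 4.1282/3.2500 = 1.2702, so P(H) = 1.2702/(1+1.2702) ≈ 0.56.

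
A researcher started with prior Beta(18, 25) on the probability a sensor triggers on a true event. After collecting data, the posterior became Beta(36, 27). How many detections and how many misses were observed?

18 detections and 2 misses

A Beta(a, b) prior with s successes and f failures in binomial data gives a Beta(a+s, b+f) posterior.
Match parameters: s=36−18=18, f=27−25=2.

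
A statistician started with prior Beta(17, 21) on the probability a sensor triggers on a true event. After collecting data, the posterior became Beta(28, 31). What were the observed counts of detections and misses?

Under Beta–binomial conjugacy the posterior parameters are (α+s, β+f).
So s = 28 − 17 = 11 and f = 31 − 21 = 10.

11 detections and 10 misses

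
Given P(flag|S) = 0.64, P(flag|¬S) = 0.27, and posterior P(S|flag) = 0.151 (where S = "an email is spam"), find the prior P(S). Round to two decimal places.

Bayes' rule in odds form gives O(S|E) = O(S)·[P(E|S)/P(E|¬S)], hence O(S) = O(S|E)/LR.
Posterior odds = 0.151/(1−0.151) = 0.1779. LR = 0.64/0.27 = 2.3704.
Prior odds = 0.1779/2.3704 = 0.0751, so P(S) = 0.0751/(1+0.0751) ≈ 0.07.

P(S) = 0.07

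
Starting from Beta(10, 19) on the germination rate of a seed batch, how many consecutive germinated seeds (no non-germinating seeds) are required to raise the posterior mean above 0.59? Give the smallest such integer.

k = 18

After k germinated seeds and 0 non-germinating seeds the posterior is Beta(10+k, 19), with mean (10+k)/(10+19+k).
Set (10+k)/(29+k) > 0.59 and solve: k > (0.59·29 − 10)/(1 − 0.59) = 17.341.
The smallest integer exceeding 17.341 is 18, and checking k=18: (28)/(47) = 0.5957 > 0.59.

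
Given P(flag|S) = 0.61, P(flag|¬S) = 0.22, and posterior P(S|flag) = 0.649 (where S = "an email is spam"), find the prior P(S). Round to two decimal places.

P(S) = 0.40

Bayes' rule in odds form gives O(S|E) = O(S)·[P(E|S)/P(E|¬S)], hence O(S) = O(S|E)/LR.
Posterior odds = 0.649/(1−0.649) = 1.8490. LR = 0.61/0.22 = 2.7727.
Prior odds = 1.8490/2.7727 = 0.6669, so P(S) = 0.6669/(1+0.6669) ≈ 0.40.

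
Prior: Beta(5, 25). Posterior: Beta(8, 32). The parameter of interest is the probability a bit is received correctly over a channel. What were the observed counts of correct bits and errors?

Beta is conjugate to the binomial likelihood: posterior = Beta(α+s, β+f).
So s = 8 − 5 = 3 and f = 32 − 25 = 7.

3 correct bits and 7 errors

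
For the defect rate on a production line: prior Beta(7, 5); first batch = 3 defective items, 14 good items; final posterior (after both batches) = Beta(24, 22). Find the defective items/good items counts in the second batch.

Because Beta–binomial updating is additive in the counts, the combined data contributed (α_post−α_prior, β_post−β_prior) successes and failures.
Total across both batches: 24−7=17 defective items, 22−5=17 good items.
Subtract the first batch: 17−3=14 defective items and 17−14=3 good items.

14 defective items and 3 good items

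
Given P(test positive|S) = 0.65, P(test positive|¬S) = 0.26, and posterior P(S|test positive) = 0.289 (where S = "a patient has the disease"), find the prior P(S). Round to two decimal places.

In odds form, posterior odds = prior odds × likelihood ratio, so prior odds = posterior odds ÷ LR.
Posterior odds = 0.289/(1−0.289) = 0.4065. LR = 0.65/0.26 = 2.5000.
Prior odds = 0.4065/2.5000 = 0.1626, so P(S) = 0.1626/(1+0.1626) ≈ 0.14.

P(S) = 0.14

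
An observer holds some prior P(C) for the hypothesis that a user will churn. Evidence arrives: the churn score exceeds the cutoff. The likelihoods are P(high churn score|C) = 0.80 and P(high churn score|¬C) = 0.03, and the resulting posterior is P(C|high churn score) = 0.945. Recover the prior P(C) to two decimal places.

Bayes' rule in odds form gives O(C|E) = O(C)·[P(E|C)/P(E|¬C)], hence O(C) = O(C|E)/LR.
Posterior odds = 0.945/(1−0.945) = 17.1818. LR = 0.80/0.03 = 26.6667.
Prior odds = 17.1818/26.6667 = 0.6443, so P(C) = 0.6443/(1+0.6443) ≈ 0.39.

P(C) = 0.39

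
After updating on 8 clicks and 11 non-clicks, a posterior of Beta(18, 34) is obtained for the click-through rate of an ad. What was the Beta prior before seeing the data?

A Beta(a, b) prior with s successes and f failures in binomial data gives a Beta(a+s, b+f) posterior.
Subtract the data counts: 18−8=10, 34−11=23.

Beta(10, 23)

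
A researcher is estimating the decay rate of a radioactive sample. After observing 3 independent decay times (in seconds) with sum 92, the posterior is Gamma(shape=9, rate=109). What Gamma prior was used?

For an exponential likelihood with a Gamma(α, β) prior on the rate, n observations with total T give posterior Gamma(α+n, β+T).
So α = 9 − 3 = 6 and β = 109 − 92 = 17.

Gamma(shape=6, rate=17)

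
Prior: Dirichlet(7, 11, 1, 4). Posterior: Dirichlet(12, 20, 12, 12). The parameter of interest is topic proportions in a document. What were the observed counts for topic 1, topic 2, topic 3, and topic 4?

For a Dirichlet(α) prior with multinomial counts c, the posterior is Dirichlet(α + c) componentwise.
Counts are posterior − prior componentwise: 12−7=5, 20−11=9, 12−1=11, 12−4=8.

counts (5, 9, 11, 8)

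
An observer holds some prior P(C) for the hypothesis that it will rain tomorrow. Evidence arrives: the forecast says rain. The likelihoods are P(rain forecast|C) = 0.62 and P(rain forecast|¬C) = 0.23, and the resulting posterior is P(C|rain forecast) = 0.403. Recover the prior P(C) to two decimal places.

In odds form, posterior odds = prior odds × likelihood ratio, so prior odds = posterior odds ÷ LR.
Posterior odds = 0.403/(1−0.403) = 0.6750. LR = 0.62/0.23 = 2.6957.
Prior odds = 0.6750/2.6957 = 0.2504, so P(C) = 0.2504/(1+0.2504) ≈ 0.20.

P(C) = 0.20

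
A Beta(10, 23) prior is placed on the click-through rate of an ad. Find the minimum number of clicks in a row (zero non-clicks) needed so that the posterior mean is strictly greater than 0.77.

k = 68

After k clicks and 0 non-clicks the posterior is Beta(10+k, 23), with mean (10+k)/(10+23+k).
Set (10+k)/(33+k) > 0.77 and solve: k > (0.77·33 − 10)/(1 − 0.77) = 67.000.
The smallest integer exceeding 67.000 is 68.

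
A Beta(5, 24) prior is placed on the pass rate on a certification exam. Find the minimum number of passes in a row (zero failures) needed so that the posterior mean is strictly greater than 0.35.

k = 8

After k passes and 0 failures the posterior is Beta(5+k, 24), with mean (5+k)/(5+24+k).
Set (5+k)/(29+k) > 0.35 and solve: k > (0.35·29 − 5)/(1 − 0.35) = 7.923.
The smallest integer exceeding 7.923 is 8, and checking k=8: (13)/(37) = 0.3514 > 0.35.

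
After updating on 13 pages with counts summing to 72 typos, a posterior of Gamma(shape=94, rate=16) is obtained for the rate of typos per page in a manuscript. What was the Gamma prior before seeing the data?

Gamma(shape=22, rate=3)

Gamma–Poisson conjugacy: posterior shape = α + Σxᵢ, posterior rate = β + n.
So α = 94 − 72 = 22 and β = 16 − 13 = 3.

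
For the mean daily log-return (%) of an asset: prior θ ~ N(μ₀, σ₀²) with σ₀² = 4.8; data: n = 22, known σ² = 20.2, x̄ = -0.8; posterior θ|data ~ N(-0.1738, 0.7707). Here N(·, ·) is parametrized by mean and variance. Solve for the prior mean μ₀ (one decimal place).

μ₀ = 3.1

With known observation variance, the Normal–Normal posterior has precision τ_n = τ₀ + n/σ² and mean μ_n = (τ₀μ₀ + (n/σ²)x̄)/τ_n.
Here τ₀ = 1/4.8 = 0.208333 and τ_data = 22/20.2 = 1.089109, so τ_n = 1.297442.
Rearranging for μ₀: μ₀ = (μ_n·τ_n − τ_data·x̄)/τ₀ = (-0.1738·1.297442 − 1.089109·-0.8) / 0.208333 = 0.645792/0.208333 ≈ 3.1.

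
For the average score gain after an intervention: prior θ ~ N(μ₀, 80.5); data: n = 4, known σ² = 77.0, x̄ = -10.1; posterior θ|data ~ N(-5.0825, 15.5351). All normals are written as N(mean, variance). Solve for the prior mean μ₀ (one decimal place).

μ₀ = 15.9

With known observation variance, the Normal–Normal posterior has precision τ_n = τ₀ + n/σ² and mean μ_n = (τ₀μ₀ + (n/σ²)x̄)/τ_n.
Here τ₀ = 1/80.5 = 0.012422 and τ_data = 4/77.0 = 0.051948, so τ_n = 0.064370.
Rearranging for μ₀: μ₀ = (μ_n·τ_n − τ_data·x̄)/τ₀ = (-5.0825·0.064370 − 0.051948·-10.1) / 0.012422 = 0.197514/0.012422 ≈ 15.9.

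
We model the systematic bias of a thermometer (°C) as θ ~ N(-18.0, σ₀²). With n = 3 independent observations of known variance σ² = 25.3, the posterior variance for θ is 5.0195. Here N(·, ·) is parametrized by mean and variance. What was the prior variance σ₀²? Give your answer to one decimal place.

For the Normal–Normal model with known σ², precisions add: τ_n = τ₀ + n/σ².
So 1/σ₀² = 1/5.0195 − 3/25.3 = 0.199223 − 0.118577 = 0.080646.
Hence σ₀² = 1/0.080646 ≈ 12.4.

σ₀² = 12.4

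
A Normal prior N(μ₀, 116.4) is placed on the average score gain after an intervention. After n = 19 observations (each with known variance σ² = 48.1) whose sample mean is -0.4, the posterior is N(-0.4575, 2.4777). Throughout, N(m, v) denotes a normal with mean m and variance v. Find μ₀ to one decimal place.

μ₀ = -3.1

The posterior mean is a precision-weighted average: μ_n = (τ₀μ₀ + τ_data·x̄)/(τ₀+τ_data), with τ₀=1/σ₀² and τ_data=n/σ².
Here τ₀ = 1/116.4 = 0.008591 and τ_data = 19/48.1 = 0.395010, so τ_n = 0.403601.
Rearranging for μ₀: μ₀ = (μ_n·τ_n − τ_data·x̄)/τ₀ = (-0.4575·0.403601 − 0.395010·-0.4) / 0.008591 = -0.026643/0.008591 ≈ -3.1.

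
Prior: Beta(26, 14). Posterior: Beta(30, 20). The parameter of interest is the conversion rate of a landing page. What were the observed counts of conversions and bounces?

Under Beta–binomial conjugacy the posterior parameters are (α+s, β+f).
Match parameters: s=30−26=4, f=20−14=6.

4 conversions and 6 bounces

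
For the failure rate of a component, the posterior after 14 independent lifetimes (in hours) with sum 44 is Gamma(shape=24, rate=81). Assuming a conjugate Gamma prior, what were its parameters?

Gamma–exponential conjugacy: posterior shape = α + n, posterior rate = β + Σtᵢ.
So α = 24 − 14 = 10 and β = 81 − 44 = 37.

Gamma(shape=10, rate=37)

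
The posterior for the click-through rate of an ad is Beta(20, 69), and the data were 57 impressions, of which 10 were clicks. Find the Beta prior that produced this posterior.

Beta(10, 22)

Under Beta–binomial conjugacy the posterior parameters are (α+s, β+f).
Subtract the data counts: 20−10=10, 69−47=22.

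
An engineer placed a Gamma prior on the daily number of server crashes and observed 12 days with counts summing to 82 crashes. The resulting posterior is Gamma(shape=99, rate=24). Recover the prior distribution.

Gamma–Poisson conjugacy: posterior shape = α + Σxᵢ, posterior rate = β + n.
So α = 99 − 82 = 17 and β = 24 − 12 = 12.

Gamma(shape=17, rate=12)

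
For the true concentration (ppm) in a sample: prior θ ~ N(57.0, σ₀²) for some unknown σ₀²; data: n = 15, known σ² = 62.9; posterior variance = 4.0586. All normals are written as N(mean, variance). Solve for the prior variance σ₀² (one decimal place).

σ₀² = 126.3

Posterior precision equals prior precision plus data precision: 1/σ_n² = 1/σ₀² + n/σ².
So 1/σ₀² = 1/4.0586 − 15/62.9 = 0.246390 − 0.238474 = 0.007916.
Hence σ₀² = 1/0.007916 ≈ 126.3.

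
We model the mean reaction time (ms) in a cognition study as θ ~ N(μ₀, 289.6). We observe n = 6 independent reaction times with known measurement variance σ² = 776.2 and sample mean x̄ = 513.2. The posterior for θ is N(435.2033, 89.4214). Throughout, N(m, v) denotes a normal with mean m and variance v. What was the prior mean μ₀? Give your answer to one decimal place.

With known observation variance, the Normal–Normal posterior has precision τ_n = τ₀ + n/σ² and mean μ_n = (τ₀μ₀ + (n/σ²)x̄)/τ_n.
Here τ₀ = 1/289.6 = 0.003453 and τ_data = 6/776.2 = 0.007730, so τ_n = 0.011183.
Rearranging for μ₀: μ₀ = (μ_n·τ_n − τ_data·x̄)/τ₀ = (435.2033·0.011183 − 0.007730·513.2) / 0.003453 = 0.899843/0.003453 ≈ 260.6.

μ₀ = 260.6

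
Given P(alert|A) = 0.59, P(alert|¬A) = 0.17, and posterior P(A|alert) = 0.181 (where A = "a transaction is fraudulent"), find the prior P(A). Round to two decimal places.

P(A) = 0.06

Bayes' rule in odds form gives O(A|E) = O(A)·[P(E|A)/P(E|¬A)], hence O(A) = O(A|E)/LR.
Posterior odds = 0.181/(1−0.181) = 0.2210. LR = 0.59/0.17 = 3.4706.
Prior odds = 0.2210/3.4706 = 0.0637, so P(A) = 0.0637/(1+0.0637) ≈ 0.06.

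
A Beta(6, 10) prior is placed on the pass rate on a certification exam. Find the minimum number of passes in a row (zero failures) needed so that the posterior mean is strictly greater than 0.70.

After k passes and 0 failures the posterior is Beta(6+k, 10), with mean (6+k)/(6+10+k).
Set (6+k)/(16+k) > 0.70 and solve: k > (0.70·16 − 6)/(1 − 0.70) = 17.333.
The smallest integer exceeding 17.333 is 18, and checking k=18: (24)/(34) = 0.7059 > 0.70.

k = 18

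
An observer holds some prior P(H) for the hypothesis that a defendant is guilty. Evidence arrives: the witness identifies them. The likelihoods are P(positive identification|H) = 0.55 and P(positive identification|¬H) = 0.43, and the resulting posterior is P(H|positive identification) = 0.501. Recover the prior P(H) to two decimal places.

P(H) = 0.44

In odds form, posterior odds = prior odds × likelihood ratio, so prior odds = posterior odds ÷ LR.
Posterior odds = 0.501/(1−0.501) = 1.0040. LR = 0.55/0.43 = 1.2791.
Prior odds = 1.0040/1.2791 = 0.7849, so P(H) = 0.7849/(1+0.7849) ≈ 0.44.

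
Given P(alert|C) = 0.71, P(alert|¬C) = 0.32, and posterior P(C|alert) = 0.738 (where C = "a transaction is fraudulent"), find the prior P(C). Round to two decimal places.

Bayes' rule in odds form gives O(C|E) = O(C)·[P(E|C)/P(E|¬C)], hence O(C) = O(C|E)/LR.
Posterior odds = 0.738/(1−0.738) = 2.8168. LR = 0.71/0.32 = 2.2188.
Prior odds = 2.8168/2.2188 = 1.2695, so P(C) = 1.2695/(1+1.2695) ≈ 0.56.

P(C) = 0.56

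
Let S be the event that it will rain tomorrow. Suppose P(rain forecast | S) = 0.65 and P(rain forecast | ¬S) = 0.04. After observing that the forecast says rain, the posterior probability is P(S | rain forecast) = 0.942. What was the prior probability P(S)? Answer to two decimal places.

P(S) = 0.50

Bayes' rule in odds form gives O(S|E) = O(S)·[P(E|S)/P(E|¬S)], hence O(S) = O(S|E)/LR.
Posterior odds = 0.942/(1−0.942) = 16.2414. LR = 0.65/0.04 = 16.2500.
Prior odds = 16.2414/16.2500 = 0.9995, so P(S) = 0.9995/(1+0.9995) ≈ 0.50.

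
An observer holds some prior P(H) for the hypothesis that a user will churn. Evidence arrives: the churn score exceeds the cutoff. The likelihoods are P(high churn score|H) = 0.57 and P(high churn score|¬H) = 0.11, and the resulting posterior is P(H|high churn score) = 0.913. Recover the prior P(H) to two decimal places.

P(H) = 0.67

In odds form, posterior odds = prior odds × likelihood ratio, so prior odds = posterior odds ÷ LR.
Posterior odds = 0.913/(1−0.913) = 10.4943. LR = 0.57/0.11 = 5.1818.
Prior odds = 10.4943/5.1818 = 2.0252, so P(H) = 2.0252/(1+2.0252) ≈ 0.67.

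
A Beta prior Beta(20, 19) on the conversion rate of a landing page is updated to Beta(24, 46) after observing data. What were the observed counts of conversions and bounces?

4 conversions and 27 bounces

Under Beta–binomial conjugacy the posterior parameters are (a+s, b+f).
So s = 24 − 20 = 4 and f = 46 − 19 = 27.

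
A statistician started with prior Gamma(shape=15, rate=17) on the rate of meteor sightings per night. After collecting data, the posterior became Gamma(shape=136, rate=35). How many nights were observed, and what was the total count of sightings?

A Gamma(α, β) prior (rate parametrization) on a Poisson rate with n observations summing to S gives posterior Gamma(α+S, β+n).
Matching: Σxᵢ = 136 − 15 = 121 and n = 35 − 17 = 18.

n = 18 nights with total 121 sightings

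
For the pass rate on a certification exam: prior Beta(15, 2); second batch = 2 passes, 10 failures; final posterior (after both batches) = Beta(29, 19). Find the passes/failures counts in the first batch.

Sequential conjugate updates are equivalent to a single update on the pooled data, so total successes = posterior α − prior α and total failures = posterior β − prior β.
Total across both batches: 29−15=14 passes, 19−2=17 failures.
Subtract the second batch: 14−2=12 passes and 17−10=7 failures.

12 passes and 7 failures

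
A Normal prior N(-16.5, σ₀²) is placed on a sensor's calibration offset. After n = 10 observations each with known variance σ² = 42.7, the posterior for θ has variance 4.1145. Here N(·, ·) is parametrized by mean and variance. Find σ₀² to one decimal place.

For the Normal–Normal model with known σ², precisions add: τ_n = τ₀ + n/σ².
So 1/σ₀² = 1/4.1145 − 10/42.7 = 0.243043 − 0.234192 = 0.008851.
Hence σ₀² = 1/0.008851 ≈ 113.0.

σ₀² = 113.0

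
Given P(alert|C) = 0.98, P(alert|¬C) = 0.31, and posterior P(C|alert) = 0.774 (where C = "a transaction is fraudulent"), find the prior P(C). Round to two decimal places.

P(C) = 0.52

In odds form, posterior odds = prior odds × likelihood ratio, so prior odds = posterior odds ÷ LR.
Posterior odds = 0.774/(1−0.774) = 3.4248. LR = 0.98/0.31 = 3.1613.
Prior odds = 3.4248/3.1613 = 1.0834, so P(C) = 1.0834/(1+1.0834) ≈ 0.52.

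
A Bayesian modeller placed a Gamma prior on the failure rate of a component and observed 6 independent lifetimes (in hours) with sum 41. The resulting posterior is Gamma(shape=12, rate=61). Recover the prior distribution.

Gamma–exponential conjugacy: posterior shape = α + n, posterior rate = β + Σtᵢ.
So α = 12 − 6 = 6 and β = 61 − 41 = 20.

Gamma(shape=6, rate=20)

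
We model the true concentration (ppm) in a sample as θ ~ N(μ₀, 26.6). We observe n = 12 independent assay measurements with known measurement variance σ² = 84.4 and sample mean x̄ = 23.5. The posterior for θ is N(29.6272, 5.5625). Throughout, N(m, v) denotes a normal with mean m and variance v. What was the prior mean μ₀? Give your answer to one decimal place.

μ₀ = 52.8

The posterior mean is a precision-weighted average: μ_n = (τ₀μ₀ + τ_data·x̄)/(τ₀+τ_data), with τ₀=1/σ₀² and τ_data=n/σ².
Here τ₀ = 1/26.6 = 0.037594 and τ_data = 12/84.4 = 0.142180, so τ_n = 0.179774.
Rearranging for μ₀: μ₀ = (μ_n·τ_n − τ_data·x̄)/τ₀ = (29.6272·0.179774 − 0.142180·23.5) / 0.037594 = 1.984970/0.037594 ≈ 52.8.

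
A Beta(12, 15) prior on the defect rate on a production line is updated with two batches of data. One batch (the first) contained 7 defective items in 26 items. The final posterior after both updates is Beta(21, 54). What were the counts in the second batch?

2 defective items and 20 good items

Sequential conjugate updates are equivalent to a single update on the pooled data, so total successes = posterior α − prior α and total failures = posterior β − prior β.
Total across both batches: 21−12=9 defective items, 54−15=39 good items.
Subtract the first batch: 9−7=2 defective items and 39−19=20 good items.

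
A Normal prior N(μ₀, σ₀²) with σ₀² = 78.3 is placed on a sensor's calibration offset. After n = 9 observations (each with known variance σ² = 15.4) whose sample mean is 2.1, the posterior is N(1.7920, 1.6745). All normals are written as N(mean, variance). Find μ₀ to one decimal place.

μ₀ = -12.3

The posterior mean is a precision-weighted average: μ_n = (τ₀μ₀ + τ_data·x̄)/(τ₀+τ_data), with τ₀=1/σ₀² and τ_data=n/σ².
Here τ₀ = 1/78.3 = 0.012771 and τ_data = 9/15.4 = 0.584416, so τ_n = 0.597187.
Rearranging for μ₀: μ₀ = (μ_n·τ_n − τ_data·x̄)/τ₀ = (1.7920·0.597187 − 0.584416·2.1) / 0.012771 = -0.157114/0.012771 ≈ -12.3.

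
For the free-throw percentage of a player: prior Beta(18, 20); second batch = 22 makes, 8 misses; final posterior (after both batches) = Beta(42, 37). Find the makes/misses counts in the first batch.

Sequential conjugate updates are equivalent to a single update on the pooled data, so total successes = posterior α − prior α and total failures = posterior β − prior β.
Total across both batches: 42−18=24 makes, 37−20=17 misses.
Subtract the second batch: 24−22=2 makes and 17−8=9 misses.

2 makes and 9 misses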